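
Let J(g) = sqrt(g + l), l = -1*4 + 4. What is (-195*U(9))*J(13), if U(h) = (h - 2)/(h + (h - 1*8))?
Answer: -273*sqrt(13)/2 ≈ -492.16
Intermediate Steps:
U(h) = (-2 + h)/(-8 + 2*h) (U(h) = (-2 + h)/(h + (h - 8)) = (-2 + h)/(h + (-8 + h)) = (-2 + h)/(-8 + 2*h))
l = 0 (l = -4 + 4 = 0)
J(g) = sqrt(g) (J(g) = sqrt(g + 0) = sqrt(g))
(-195*U(9))*J(13) = (-195*(-2 + 9)/(2*(-4 + 9)))*sqrt(13) = (-195*7/(2*5))*sqrt(13) = (-195*7/10)*sqrt(13) = -273*sqrt(13)/2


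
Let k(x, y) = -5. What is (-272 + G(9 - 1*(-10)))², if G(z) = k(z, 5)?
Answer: 76729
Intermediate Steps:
G(z) = -5
(-272 + G(9 - 1*(-10)))² = (-272 - 5)² = (-277)² = 76729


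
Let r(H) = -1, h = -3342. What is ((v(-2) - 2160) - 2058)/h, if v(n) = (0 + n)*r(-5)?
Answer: 2108/1671 ≈ 1.2615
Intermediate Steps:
v(n) = -n (v(n) = (0 + n)*(-1) = n*(-1) = -n)
((v(-2) - 2160) - 2058)/h = ((-1*(-2) - 2160) - 2058)/(-3342) = ((2 - 2160) - 2058)*(-1/3342) = (-2158 - 2058)*(-1/3342) = -4216*(-1/3342) = 2108/1671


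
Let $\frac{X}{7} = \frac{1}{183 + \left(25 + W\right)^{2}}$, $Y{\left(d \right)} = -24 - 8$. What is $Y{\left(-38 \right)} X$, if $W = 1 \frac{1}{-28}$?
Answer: $- \frac{175616}{632073} \approx -0.27784$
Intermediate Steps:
$W = - \frac{1}{28}$ ($W = 1 \left(- \frac{1}{28}\right) = - \frac{1}{28} \approx -0.035714$)
$Y{\left(d \right)} = -32$ ($Y{\left(d \right)} = -24 - 8 = -32$)
$X = \frac{5488}{632073}$ ($X = \frac{7}{183 + \left(25 - \frac{1}{28}\right)^{2}} = \frac{7}{183 + \left(\frac{699}{28}\right)^{2}} = \frac{7}{183 + \frac{488601}{784}} = \frac{7}{\frac{632073}{784}} = 7 \cdot \frac{784}{632073} = \frac{5488}{632073} \approx 0.0086825$)
$Y{\left(-38 \right)} X = \left(-32\right) \frac{5488}{632073} = - \frac{175616}{632073}$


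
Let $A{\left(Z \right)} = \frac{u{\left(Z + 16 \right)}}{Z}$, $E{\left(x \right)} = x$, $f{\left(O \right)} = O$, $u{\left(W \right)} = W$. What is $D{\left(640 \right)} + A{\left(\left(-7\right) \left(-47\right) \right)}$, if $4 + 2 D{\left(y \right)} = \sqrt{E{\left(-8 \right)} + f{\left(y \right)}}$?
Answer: $- \frac{313}{329} + \sqrt{158} \approx 11.618$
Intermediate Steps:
$D{\left(y \right)} = -2 + \frac{\sqrt{-8 + y}}{2}$
$A{\left(Z \right)} = \frac{16 + Z}{Z}$ ($A{\left(Z \right)} = \frac{Z + 16}{Z} = \frac{16 + Z}{Z}$)
$D{\left(640 \right)} + A{\left(\left(-7\right) \left(-47\right) \right)} = \left(-2 + \frac{\sqrt{-8 + 640}}{2}\right) + \frac{16 - -329}{\left(-7\right) \left(-47\right)} = \left(-2 + \frac{\sqrt{632}}{2}\right) + \frac{16 + 329}{329} = \left(-2 + \frac{2 \sqrt{158}}{2}\right) + \frac{1}{329} \cdot 345 = \left(-2 + \sqrt{158}\right) + \frac{345}{329} = - \frac{313}{329} + \sqrt{158}$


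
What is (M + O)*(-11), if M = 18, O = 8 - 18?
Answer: -88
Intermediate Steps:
O = -10
(M + O)*(-11) = (18 - 10)*(-11) = 8*(-11) = -88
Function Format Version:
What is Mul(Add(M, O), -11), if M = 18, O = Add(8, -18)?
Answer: -88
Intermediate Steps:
O = -10
Mul(Add(M, O), -11) = Mul(Add(18, -10), -11) = Mul(8, -11) = -88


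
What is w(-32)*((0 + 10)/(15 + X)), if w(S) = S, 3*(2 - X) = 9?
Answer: -160/7 ≈ -22.857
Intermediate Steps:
X = -1 (X = 2 - 1/3*9 = 2 - 3 = -1)
w(-32)*((0 + 10)/(15 + X)) = -32*(0 + 10)/(15 - 1) = -320/14 = -32*5/7 = -160/7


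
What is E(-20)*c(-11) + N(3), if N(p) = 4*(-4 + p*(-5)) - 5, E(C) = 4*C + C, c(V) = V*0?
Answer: -81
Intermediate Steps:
c(V) = 0
E(C) = 5*C
N(p) = -21 - 20*p (N(p) = 4*(-4 - 5*p) - 5 = (-16 - 20*p) - 5 = -21 - 20*p)
E(-20)*c(-11) + N(3) = (5*(-20))*0 + (-21 - 20*3) = -100*0 + (-21 - 60) = 0 - 81 = -81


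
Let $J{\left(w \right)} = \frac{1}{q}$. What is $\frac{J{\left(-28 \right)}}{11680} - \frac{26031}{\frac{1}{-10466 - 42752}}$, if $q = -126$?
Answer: $\frac{2038744438093439}{1471680} \approx 1.3853 \cdot 10^{9}$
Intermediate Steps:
$J{\left(w \right)} = - \frac{1}{126}$ ($J{\left(w \right)} = \frac{1}{-126} = - \frac{1}{126}$)
$\frac{J{\left(-28 \right)}}{11680} - \frac{26031}{\frac{1}{-10466 - 42752}} = - \frac{1}{126 \cdot 11680} - \frac{26031}{\frac{1}{-10466 - 42752}} = \left(- \frac{1}{126}\right) \frac{1}{11680} - \frac{26031}{\frac{1}{-53218}} = - \frac{1}{1471680} - \frac{26031}{- \frac{1}{53218}} = - \frac{1}{1471680} - -1385317758 = - \frac{1}{1471680} + 1385317758 = \frac{2038744438093439}{1471680}$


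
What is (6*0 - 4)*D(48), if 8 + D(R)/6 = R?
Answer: -960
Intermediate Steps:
D(R) = -48 + 6*R
(6*0 - 4)*D(48) = (6*0 - 4)*(-48 + 6*48) = (0 - 4)*(-48 + 288) = -4*240 = -960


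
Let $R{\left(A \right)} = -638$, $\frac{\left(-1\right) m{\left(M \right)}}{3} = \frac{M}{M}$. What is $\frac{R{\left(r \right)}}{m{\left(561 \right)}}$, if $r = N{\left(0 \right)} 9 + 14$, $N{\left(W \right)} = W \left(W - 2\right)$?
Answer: $\frac{638}{3} \approx 212.67$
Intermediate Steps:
$N{\left(W \right)} = W \left(-2 + W\right)$
$m{\left(M \right)} = -3$ ($m{\left(M \right)} = - 3 \frac{M}{M} = \left(-3\right) 1 = -3$)
$r = 14$ ($r = 0 \left(-2 + 0\right) 9 + 14 = 0 \left(-2\right) 9 + 14 = 0 \cdot 9 + 14 = 0 + 14 = 14$)
$\frac{R{\left(r \right)}}{m{\left(561 \right)}} = - \frac{638}{-3} = \left(-638\right) \left(- \frac{1}{3}\right) = \frac{638}{3}$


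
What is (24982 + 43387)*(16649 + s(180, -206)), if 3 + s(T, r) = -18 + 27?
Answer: 1138685695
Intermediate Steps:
s(T, r) = 6 (s(T, r) = -3 + (-18 + 27) = -3 + 9 = 6)
(24982 + 43387)*(16649 + s(180, -206)) = (24982 + 43387)*(16649 + 6) = 68369*16655 = 1138685695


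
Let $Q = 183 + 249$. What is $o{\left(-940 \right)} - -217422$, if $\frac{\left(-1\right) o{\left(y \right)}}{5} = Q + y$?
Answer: $219962$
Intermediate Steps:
$Q = 432$
$o{\left(y \right)} = -2160 - 5 y$ ($o{\left(y \right)} = - 5 \left(432 + y\right) = -2160 - 5 y$)
$o{\left(-940 \right)} - -217422 = \left(-2160 - -4700\right) - -217422 = \left(-2160 + 4700\right) + 217422 = 2540 + 217422 = 219962$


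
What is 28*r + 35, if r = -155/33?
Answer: -3185/33 ≈ -96.515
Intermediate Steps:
r = -155/33 (r = -155*1/33 = -155/33 ≈ -4.6970)
28*r + 35 = 28*(-155/33) + 35 = -4340/33 + 35 = -3185/33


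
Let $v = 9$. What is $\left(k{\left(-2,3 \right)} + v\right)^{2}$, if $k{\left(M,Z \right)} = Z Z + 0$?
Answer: $324$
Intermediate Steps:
$k{\left(M,Z \right)} = Z^{2}$ ($k{\left(M,Z \right)} = Z^{2} + 0 = Z^{2}$)
$\left(k{\left(-2,3 \right)} + v\right)^{2} = \left(3^{2} + 9\right)^{2} = \left(9 + 9\right)^{2} = 18^{2} = 324$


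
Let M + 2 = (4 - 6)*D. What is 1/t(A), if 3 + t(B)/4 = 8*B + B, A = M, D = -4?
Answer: 1/204 ≈ 0.0049020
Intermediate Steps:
M = 6 (M = -2 + (4 - 6)*(-4) = -2 - 2*(-4) = -2 + 8 = 6)
A = 6
t(B) = -12 + 36*B (t(B) = -12 + 4*(8*B + B) = -12 + 4*(9*B) = -12 + 36*B)
1/t(A) = 1/(-12 + 36*6) = 1/(-12 + 216) = 1/204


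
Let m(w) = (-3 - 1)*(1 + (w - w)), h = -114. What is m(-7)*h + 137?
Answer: 593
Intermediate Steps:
m(w) = -4 (m(w) = -4*(1 + 0) = -4*1 = -4)
m(-7)*h + 137 = -4*(-114) + 137 = 456 + 137 = 593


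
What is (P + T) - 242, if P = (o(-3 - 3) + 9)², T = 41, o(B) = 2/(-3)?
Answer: -1184/9 ≈ -131.56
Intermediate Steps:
o(B) = -⅔ (o(B) = 2*(-⅓) = -⅔)
P = 625/9 (P = (-⅔ + 9)² = (25/3)² = 625/9 ≈ 69.444)
(P + T) - 242 = (625/9 + 41) - 242 = 994/9 - 242 = -1184/9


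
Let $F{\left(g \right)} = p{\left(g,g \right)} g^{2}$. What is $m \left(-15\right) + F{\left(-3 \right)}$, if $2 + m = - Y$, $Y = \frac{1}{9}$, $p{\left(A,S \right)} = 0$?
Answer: $\frac{95}{3} \approx 31.667$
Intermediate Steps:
$Y = \frac{1}{9} \approx 0.11111$
$m = - \frac{19}{9}$ ($m = -2 - \frac{1}{9} = - \frac{19}{9} \approx -2.1111$)
$F{\left(g \right)} = 0$ ($F{\left(g \right)} = 0 g^{2} = 0$)
$m \left(-15\right) + F{\left(-3 \right)} = \left(- \frac{19}{9}\right) \left(-15\right) + 0 = \frac{95}{3} + 0 = \frac{95}{3}$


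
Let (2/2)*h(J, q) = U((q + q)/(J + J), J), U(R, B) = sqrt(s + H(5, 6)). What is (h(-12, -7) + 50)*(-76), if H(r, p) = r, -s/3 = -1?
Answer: -3800 - 152*sqrt(2) ≈ -4015.0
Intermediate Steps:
s = 3 (s = -3*(-1) = 3)
U(R, B) = 2*sqrt(2) (U(R, B) = sqrt(3 + 5) = sqrt(8) = 2*sqrt(2))
h(J, q) = 2*sqrt(2)
(h(-12, -7) + 50)*(-76) = (2*sqrt(2) + 50)*(-76) = (50 + 2*sqrt(2))*(-76) = -3800 - 152*sqrt(2)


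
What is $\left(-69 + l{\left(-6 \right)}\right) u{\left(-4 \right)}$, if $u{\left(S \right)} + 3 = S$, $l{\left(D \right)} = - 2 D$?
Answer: $399$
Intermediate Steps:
$u{\left(S \right)} = -3 + S$
$\left(-69 + l{\left(-6 \right)}\right) u{\left(-4 \right)} = \left(-69 - -12\right) \left(-3 - 4\right) = \left(-69 + 12\right) \left(-7\right) = \left(-57\right) \left(-7\right) = 399$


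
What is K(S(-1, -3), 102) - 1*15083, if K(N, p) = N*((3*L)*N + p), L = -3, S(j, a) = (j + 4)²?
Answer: -14894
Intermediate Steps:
S(j, a) = (4 + j)²
K(N, p) = N*(p - 9*N) (K(N, p) = N*((3*(-3))*N + p) = N*(-9*N + p) = N*(p - 9*N))
K(S(-1, -3), 102) - 1*15083 = (4 - 1)²*(102 - 9*(4 - 1)²) - 1*15083 = 3²*(102 - 9*3²) - 15083 = 9*(102 - 9*9) - 15083 = 9*(102 - 81) - 15083 = 9*21 - 15083 = 189 - 15083 = -14894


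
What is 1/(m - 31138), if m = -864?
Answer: -1/32002 ≈ -3.1248e-5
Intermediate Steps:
1/(m - 31138) = 1/(-864 - 31138) = 1/(-32002) = -1/32002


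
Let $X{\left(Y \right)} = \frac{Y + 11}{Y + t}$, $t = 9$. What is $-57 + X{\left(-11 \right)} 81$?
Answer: $-57$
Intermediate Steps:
$X{\left(Y \right)} = \frac{11 + Y}{9 + Y}$ ($X{\left(Y \right)} = \frac{Y + 11}{Y + 9} = \frac{11 + Y}{9 + Y}$)
$-57 + X{\left(-11 \right)} 81 = -57 + \frac{11 - 11}{9 - 11} \cdot 81 = -57 + \frac{1}{-2} \cdot 0 \cdot 81 = -57 + \left(- \frac{1}{2}\right) 0 \cdot 81 = -57 + 0 \cdot 81 = -57 + 0 = -57$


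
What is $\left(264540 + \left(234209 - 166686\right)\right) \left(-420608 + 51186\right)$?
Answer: $-122671377586$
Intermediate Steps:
$\left(264540 + \left(234209 - 166686\right)\right) \left(-420608 + 51186\right) = \left(264540 + \left(234209 - 166686\right)\right) \left(-369422\right) = \left(264540 + 67523\right) \left(-369422\right) = 332063 \left(-369422\right) = -122671377586$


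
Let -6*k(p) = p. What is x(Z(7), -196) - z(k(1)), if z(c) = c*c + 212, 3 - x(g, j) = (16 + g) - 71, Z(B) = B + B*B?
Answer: -7561/36 ≈ -210.03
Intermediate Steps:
k(p) = -p/6
Z(B) = B + B²
x(g, j) = 58 - g (x(g, j) = 3 - ((16 + g) - 71) = 3 - (-55 + g) = 3 + (55 - g) = 58 - g)
z(c) = 212 + c² (z(c) = c² + 212 = 212 + c²)
x(Z(7), -196) - z(k(1)) = (58 - 7*(1 + 7)) - (212 + (-⅙*1)²) = (58 - 7*8) - (212 + (-⅙)²) = (58 - 1*56) - (212 + 1/36) = (58 - 56) - 1*7633/36 = 2 - 7633/36 = -7561/36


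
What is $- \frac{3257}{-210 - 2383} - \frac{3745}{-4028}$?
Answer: $\frac{22829981}{10444604} \approx 2.1858$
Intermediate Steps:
$- \frac{3257}{-210 - 2383} - \frac{3745}{-4028} = - \frac{3257}{-210 - 2383} - - \frac{3745}{4028} = - \frac{3257}{-2593} + \frac{3745}{4028} = \left(-3257\right) \left(- \frac{1}{2593}\right) + \frac{3745}{4028} = \frac{3257}{2593} + \frac{3745}{4028} = \frac{22829981}{10444604}$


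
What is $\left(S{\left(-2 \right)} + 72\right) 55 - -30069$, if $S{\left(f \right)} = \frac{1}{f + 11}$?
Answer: $\frac{306316}{9} \approx 34035.0$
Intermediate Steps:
$S{\left(f \right)} = \frac{1}{11 + f}$
$\left(S{\left(-2 \right)} + 72\right) 55 - -30069 = \left(\frac{1}{11 - 2} + 72\right) 55 - -30069 = \left(\frac{1}{9} + 72\right) 55 + 30069 = \frac{649}{9} \cdot 55 + 30069 = \frac{35695}{9} + 30069 = \frac{306316}{9}$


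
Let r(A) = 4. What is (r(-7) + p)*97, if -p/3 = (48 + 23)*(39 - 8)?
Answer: -640103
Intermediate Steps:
p = -6603 (p = -3*(48 + 23)*(39 - 8) = -213*31 = -3*2201 = -6603)
(r(-7) + p)*97 = (4 - 6603)*97 = -6599*97 = -640103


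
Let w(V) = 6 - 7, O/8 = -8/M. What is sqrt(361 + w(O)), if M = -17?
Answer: 6*sqrt(10) ≈ 18.974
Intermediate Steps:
O = 64/17 (O = 8*(-8/(-17)) = 8*(-8*(-1/17)) = 8*(8/17) = 64/17 ≈ 3.7647)
w(V) = -1
sqrt(361 + w(O)) = sqrt(361 - 1) = sqrt(360) = 6*sqrt(10)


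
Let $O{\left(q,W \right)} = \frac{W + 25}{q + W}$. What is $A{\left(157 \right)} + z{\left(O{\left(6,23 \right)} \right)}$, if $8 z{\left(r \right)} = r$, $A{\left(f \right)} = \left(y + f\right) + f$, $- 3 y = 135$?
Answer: $\frac{7807}{29} \approx 269.21$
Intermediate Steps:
$y = -45$ ($y = \left(- \frac{1}{3}\right) 135 = -45$)
$O{\left(q,W \right)} = \frac{25 + W}{W + q}$
$A{\left(f \right)} = -45 + 2 f$ ($A{\left(f \right)} = \left(-45 + f\right) + f = -45 + 2 f$)
$z{\left(r \right)} = \frac{r}{8}$
$A{\left(157 \right)} + z{\left(O{\left(6,23 \right)} \right)} = \left(-45 + 2 \cdot 157\right) + \frac{\frac{1}{23 + 6} \left(25 + 23\right)}{8} = \left(-45 + 314\right) + \frac{\frac{1}{29} \cdot 48}{8} = 269 + \frac{\frac{1}{29} \cdot 48}{8} = 269 + \frac{1}{8} \cdot \frac{48}{29} = 269 + \frac{6}{29} = \frac{7807}{29}$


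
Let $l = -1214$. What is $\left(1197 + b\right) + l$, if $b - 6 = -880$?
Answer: $-891$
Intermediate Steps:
$b = -874$ ($b = 6 - 880 = -874$)
$\left(1197 + b\right) + l = \left(1197 - 874\right) - 1214 = 323 - 1214 = -891$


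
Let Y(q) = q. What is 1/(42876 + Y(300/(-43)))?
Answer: 43/1843368 ≈ 2.3327e-5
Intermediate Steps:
1/(42876 + Y(300/(-43))) = 1/(42876 + 300/(-43)) = 1/(42876 + 300*(-1/43)) = 1/(42876 - 300/43) = 1/(1843368/43) = 43/1843368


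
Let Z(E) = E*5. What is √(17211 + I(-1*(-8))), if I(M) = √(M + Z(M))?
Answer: √(17211 + 4*√3) ≈ 131.22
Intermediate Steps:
Z(E) = 5*E
I(M) = √6*√M (I(M) = √(M + 5*M) = √(6*M) = √6*√M)
√(17211 + I(-1*(-8))) = √(17211 + √6*√(-1*(-8))) = √(17211 + √6*√8) = √(17211 + √6*(2*√2)) = √(17211 + 4*√3)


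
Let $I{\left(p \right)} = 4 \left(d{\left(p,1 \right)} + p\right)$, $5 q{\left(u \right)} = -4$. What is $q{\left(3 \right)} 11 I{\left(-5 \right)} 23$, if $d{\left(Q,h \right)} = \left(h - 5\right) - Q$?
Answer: $\frac{16192}{5} \approx 3238.4$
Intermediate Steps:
$q{\left(u \right)} = - \frac{4}{5}$ ($q{\left(u \right)} = \frac{1}{5} \left(-4\right) = - \frac{4}{5}$)
$d{\left(Q,h \right)} = -5 + h - Q$ ($d{\left(Q,h \right)} = \left(-5 + h\right) - Q = -5 + h - Q$)
$I{\left(p \right)} = -16$ ($I{\left(p \right)} = 4 \left(\left(-5 + 1 - p\right) + p\right) = 4 \left(\left(-4 - p\right) + p\right) = 4 \left(-4\right) = -16$)
$q{\left(3 \right)} 11 I{\left(-5 \right)} 23 = \left(- \frac{4}{5}\right) 11 \left(-16\right) 23 = \left(- \frac{44}{5}\right) \left(-16\right) 23 = \frac{704}{5} \cdot 23 = \frac{16192}{5}$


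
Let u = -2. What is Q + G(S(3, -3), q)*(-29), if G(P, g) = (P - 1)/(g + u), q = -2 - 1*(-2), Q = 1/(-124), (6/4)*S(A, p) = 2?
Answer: 1795/372 ≈ 4.8253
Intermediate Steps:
S(A, p) = 4/3 (S(A, p) = (2/3)*2 = 4/3)
Q = -1/124 ≈ -0.0080645
q = 0 (q = -2 + 2 = 0)
G(P, g) = (-1 + P)/(-2 + g) (G(P, g) = (P - 1)/(g - 2) = (-1 + P)/(-2 + g))
Q + G(S(3, -3), q)*(-29) = -1/124 + ((-1 + 4/3)/(-2 + 0))*(-29) = -1/124 + ((1/3)/(-2))*(-29) = -1/124 - 1/2*1/3*(-29) = -1/124 - 1/6*(-29) = -1/124 + 29/6 = 1795/372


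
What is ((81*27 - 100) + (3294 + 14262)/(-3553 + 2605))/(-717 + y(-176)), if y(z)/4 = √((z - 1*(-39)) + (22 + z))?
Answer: -7810998/2732057 - 43576*I*√291/2732057 ≈ -2.859 - 0.27208*I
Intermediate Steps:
y(z) = 4*√(61 + 2*z) (y(z) = 4*√((z - 1*(-39)) + (22 + z)) = 4*√((z + 39) + (22 + z)) = 4*√((39 + z) + (22 + z)) = 4*√(61 + 2*z))
((81*27 - 100) + (3294 + 14262)/(-3553 + 2605))/(-717 + y(-176)) = ((81*27 - 100) + (3294 + 14262)/(-3553 + 2605))/(-717 + 4*√(61 + 2*(-176))) = ((2187 - 100) + 17556/(-948))/(-717 + 4*√(61 - 352)) = (2087 + 17556*(-1/948))/(-717 + 4*√(-291)) = (2087 - 1463/79)/(-717 + 4*(I*√291)) = 163410/(79*(-717 + 4*I*√291))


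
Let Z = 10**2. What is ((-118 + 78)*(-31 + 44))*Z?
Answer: -52000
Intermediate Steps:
Z = 100
((-118 + 78)*(-31 + 44))*Z = ((-118 + 78)*(-31 + 44))*100 = -40*13*100 = -520*100 = -52000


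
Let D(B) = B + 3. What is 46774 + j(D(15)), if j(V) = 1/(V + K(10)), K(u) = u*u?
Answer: 5519333/118 ≈ 46774.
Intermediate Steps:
D(B) = 3 + B
K(u) = u²
j(V) = 1/(100 + V) (j(V) = 1/(V + 10²) = 1/(V + 100) = 1/(100 + V))
46774 + j(D(15)) = 46774 + 1/(100 + (3 + 15)) = 46774 + 1/(100 + 18) = 46774 + 1/118 = 5519333/118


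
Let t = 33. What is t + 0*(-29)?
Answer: 33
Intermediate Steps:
t + 0*(-29) = 33 + 0*(-29) = 33 + 0 = 33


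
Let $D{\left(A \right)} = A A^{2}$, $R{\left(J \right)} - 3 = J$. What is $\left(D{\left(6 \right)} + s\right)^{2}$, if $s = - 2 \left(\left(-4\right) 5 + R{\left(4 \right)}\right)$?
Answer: $58564$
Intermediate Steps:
$R{\left(J \right)} = 3 + J$
$D{\left(A \right)} = A^{3}$
$s = 26$ ($s = - 2 \left(\left(-4\right) 5 + \left(3 + 4\right)\right) = - 2 \left(-20 + 7\right) = \left(-2\right) \left(-13\right) = 26$)
$\left(D{\left(6 \right)} + s\right)^{2} = \left(6^{3} + 26\right)^{2} = \left(216 + 26\right)^{2} = 242^{2} = 58564$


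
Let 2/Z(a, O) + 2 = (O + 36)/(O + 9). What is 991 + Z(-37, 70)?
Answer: 25687/26 ≈ 987.96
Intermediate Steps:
Z(a, O) = 2/(-2 + (36 + O)/(9 + O)) (Z(a, O) = 2/(-2 + (O + 36)/(O + 9)) = 2/(-2 + (36 + O)/(9 + O)))
991 + Z(-37, 70) = 991 + 2*(-9 - 1*70)/(-18 + 70) = 991 + 2*(-9 - 70)/52 = 991 + 2*(1/52)*(-79) = 991 - 79/26 = 25687/26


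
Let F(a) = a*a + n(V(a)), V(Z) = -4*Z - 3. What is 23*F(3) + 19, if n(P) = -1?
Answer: 203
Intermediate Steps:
V(Z) = -3 - 4*Z
F(a) = -1 + a² (F(a) = a*a - 1 = a² - 1 = -1 + a²)
23*F(3) + 19 = 23*(-1 + 3²) + 19 = 23*(-1 + 9) + 19 = 23*8 + 19 = 184 + 19 = 203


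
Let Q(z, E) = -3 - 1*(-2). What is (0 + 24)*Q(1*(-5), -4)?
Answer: -24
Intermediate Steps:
Q(z, E) = -1 (Q(z, E) = -3 + 2 = -1)
(0 + 24)*Q(1*(-5), -4) = (0 + 24)*(-1) = 24*(-1) = -24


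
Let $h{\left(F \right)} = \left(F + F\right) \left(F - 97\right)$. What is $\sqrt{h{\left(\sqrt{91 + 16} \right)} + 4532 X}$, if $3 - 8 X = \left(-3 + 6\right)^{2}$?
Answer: $i \sqrt{3185 + 194 \sqrt{107}} \approx 72.054 i$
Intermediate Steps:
$X = - \frac{3}{4}$ ($X = \frac{3}{8} - \frac{\left(-3 + 6\right)^{2}}{8} = \frac{3}{8} - \frac{3^{2}}{8} = \frac{3}{8} - \frac{9}{8} = - \frac{3}{4} \approx -0.75$)
$h{\left(F \right)} = 2 F \left(-97 + F\right)$
$\sqrt{h{\left(\sqrt{91 + 16} \right)} + 4532 X} = \sqrt{2 \sqrt{91 + 16} \left(-97 + \sqrt{91 + 16}\right) + 4532 \left(- \frac{3}{4}\right)} = \sqrt{2 \sqrt{107} \left(-97 + \sqrt{107}\right) - 3399} = \sqrt{-3399 + 2 \sqrt{107} \left(-97 + \sqrt{107}\right)}$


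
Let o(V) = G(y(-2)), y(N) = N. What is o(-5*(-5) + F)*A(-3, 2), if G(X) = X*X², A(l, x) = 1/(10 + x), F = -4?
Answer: -⅔ ≈ -0.66667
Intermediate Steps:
G(X) = X³
o(V) = -8 (o(V) = (-2)³ = -8)
o(-5*(-5) + F)*A(-3, 2) = -8/(10 + 2) = -8/12 = -8*1/12 = -⅔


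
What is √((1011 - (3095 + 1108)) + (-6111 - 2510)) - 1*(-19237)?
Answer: 19237 + I*√11813 ≈ 19237.0 + 108.69*I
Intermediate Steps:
√((1011 - (3095 + 1108)) + (-6111 - 2510)) - 1*(-19237) = √((1011 - 1*4203) - 8621) + 19237 = √((1011 - 4203) - 8621) + 19237 = √(-3192 - 8621) + 19237 = √(-11813) + 19237 = I*√11813 + 19237 = 19237 + I*√11813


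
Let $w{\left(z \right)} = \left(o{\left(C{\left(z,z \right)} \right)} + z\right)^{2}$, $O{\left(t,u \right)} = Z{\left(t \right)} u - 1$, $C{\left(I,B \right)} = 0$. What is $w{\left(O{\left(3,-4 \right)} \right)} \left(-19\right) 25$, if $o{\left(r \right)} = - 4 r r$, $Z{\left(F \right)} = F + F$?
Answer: $-296875$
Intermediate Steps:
$Z{\left(F \right)} = 2 F$
$O{\left(t,u \right)} = -1 + 2 t u$ ($O{\left(t,u \right)} = 2 t u - 1 = -1 + 2 t u$)
$o{\left(r \right)} = - 4 r^{2}$
$w{\left(z \right)} = z^{2}$ ($w{\left(z \right)} = \left(- 4 \cdot 0^{2} + z\right)^{2} = \left(\left(-4\right) 0 + z\right)^{2} = \left(0 + z\right)^{2} = z^{2}$)
$w{\left(O{\left(3,-4 \right)} \right)} \left(-19\right) 25 = \left(-1 + 2 \cdot 3 \left(-4\right)\right)^{2} \left(-19\right) 25 = \left(-1 - 24\right)^{2} \left(-19\right) 25 = \left(-25\right)^{2} \left(-19\right) 25 = 625 \left(-19\right) 25 = \left(-11875\right) 25 = -296875$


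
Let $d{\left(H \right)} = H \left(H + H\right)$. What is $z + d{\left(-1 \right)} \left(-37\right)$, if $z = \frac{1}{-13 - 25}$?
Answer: $- \frac{2813}{38} \approx -74.026$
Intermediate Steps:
$d{\left(H \right)} = 2 H^{2}$ ($d{\left(H \right)} = H 2 H = 2 H^{2}$)
$z = - \frac{1}{38}$ ($z = \frac{1}{-38} = - \frac{1}{38} \approx -0.026316$)
$z + d{\left(-1 \right)} \left(-37\right) = - \frac{1}{38} + 2 \left(-1\right)^{2} \left(-37\right) = - \frac{1}{38} + 2 \cdot 1 \left(-37\right) = - \frac{1}{38} + 2 \left(-37\right) = - \frac{1}{38} - 74 = - \frac{2813}{38}$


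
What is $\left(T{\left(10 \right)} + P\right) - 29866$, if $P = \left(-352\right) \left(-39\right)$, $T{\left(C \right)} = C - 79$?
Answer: $-16207$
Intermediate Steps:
$T{\left(C \right)} = -79 + C$
$P = 13728$
$\left(T{\left(10 \right)} + P\right) - 29866 = \left(\left(-79 + 10\right) + 13728\right) - 29866 = \left(-69 + 13728\right) - 29866 = 13659 - 29866 = -16207$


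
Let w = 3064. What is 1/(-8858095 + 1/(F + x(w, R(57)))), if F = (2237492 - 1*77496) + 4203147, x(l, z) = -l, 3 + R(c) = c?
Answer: -6360079/56338183989504 ≈ -1.1289e-7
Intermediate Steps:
R(c) = -3 + c
F = 6363143 (F = (2237492 - 77496) + 4203147 = 2159996 + 4203147 = 6363143)
1/(-8858095 + 1/(F + x(w, R(57)))) = 1/(-8858095 + 1/(6363143 - 1*3064)) = 1/(-8858095 + 1/(6363143 - 3064)) = 1/(-8858095 + 1/6360079) = 1/(-56338183989504/6360079) = -6360079/56338183989504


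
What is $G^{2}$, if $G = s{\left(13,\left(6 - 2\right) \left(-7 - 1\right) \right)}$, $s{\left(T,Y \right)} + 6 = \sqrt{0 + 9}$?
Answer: $9$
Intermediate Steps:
$s{\left(T,Y \right)} = -3$ ($s{\left(T,Y \right)} = -6 + \sqrt{0 + 9} = -6 + \sqrt{9} = -6 + 3 = -3$)
$G = -3$
$G^{2} = \left(-3\right)^{2} = 9$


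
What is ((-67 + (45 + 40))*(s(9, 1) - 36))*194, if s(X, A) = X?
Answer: -94284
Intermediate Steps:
((-67 + (45 + 40))*(s(9, 1) - 36))*194 = ((-67 + (45 + 40))*(9 - 36))*194 = ((-67 + 85)*(-27))*194 = (18*(-27))*194 = -486*194 = -94284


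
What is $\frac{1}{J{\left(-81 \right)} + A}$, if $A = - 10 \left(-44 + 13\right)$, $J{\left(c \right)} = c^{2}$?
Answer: $\frac{1}{6871} \approx 0.00014554$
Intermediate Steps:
$A = 310$ ($A = \left(-10\right) \left(-31\right) = 310$)
$\frac{1}{J{\left(-81 \right)} + A} = \frac{1}{\left(-81\right)^{2} + 310} = \frac{1}{6561 + 310} = \frac{1}{6871}$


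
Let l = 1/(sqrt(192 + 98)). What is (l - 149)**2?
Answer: (43210 - sqrt(290))**2/84100 ≈ 22184.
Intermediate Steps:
l = sqrt(290)/290 (l = 1/(sqrt(290)) = sqrt(290)/290 ≈ 0.058722)
(l - 149)**2 = (sqrt(290)/290 - 149)**2 = (-149 + sqrt(290)/290)**2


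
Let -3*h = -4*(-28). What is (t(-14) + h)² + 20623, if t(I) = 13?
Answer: 190936/9 ≈ 21215.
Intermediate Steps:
h = -112/3 (h = -(-4)*(-28)/3 = -⅓*112 = -112/3 ≈ -37.333)
(t(-14) + h)² + 20623 = (13 - 112/3)² + 20623 = (-73/3)² + 20623 = 5329/9 + 20623 = 190936/9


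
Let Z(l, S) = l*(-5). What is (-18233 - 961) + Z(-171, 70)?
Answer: -18339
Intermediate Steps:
Z(l, S) = -5*l
(-18233 - 961) + Z(-171, 70) = (-18233 - 961) - 5*(-171) = -19194 + 855 = -18339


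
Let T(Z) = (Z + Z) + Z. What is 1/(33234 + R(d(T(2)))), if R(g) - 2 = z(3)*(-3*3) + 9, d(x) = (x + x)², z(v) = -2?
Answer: 1/33263 ≈ 3.0063e-5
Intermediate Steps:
T(Z) = 3*Z (T(Z) = 2*Z + Z = 3*Z)
d(x) = 4*x² (d(x) = (2*x)² = 4*x²)
R(g) = 29 (R(g) = 2 + (-(-6)*3 + 9) = 2 + (-2*(-9) + 9) = 2 + (18 + 9) = 2 + 27 = 29)
1/(33234 + R(d(T(2)))) = 1/(33234 + 29) = 1/33263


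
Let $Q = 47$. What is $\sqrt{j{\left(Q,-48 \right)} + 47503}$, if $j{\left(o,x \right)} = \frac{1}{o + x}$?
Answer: $3 \sqrt{5278} \approx 217.95$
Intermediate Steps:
$\sqrt{j{\left(Q,-48 \right)} + 47503} = \sqrt{\frac{1}{47 - 48} + 47503} = \sqrt{\frac{1}{-1} + 47503} = \sqrt{-1 + 47503} = \sqrt{47502} = 3 \sqrt{5278}$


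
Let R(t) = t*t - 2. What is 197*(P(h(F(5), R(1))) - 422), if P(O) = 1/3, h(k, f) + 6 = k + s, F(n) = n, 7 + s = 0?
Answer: -249205/3 ≈ -83068.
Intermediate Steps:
s = -7 (s = -7 + 0 = -7)
R(t) = -2 + t² (R(t) = t² - 2 = -2 + t²)
h(k, f) = -13 + k (h(k, f) = -6 + (k - 7) = -6 + (-7 + k) = -13 + k)
P(O) = ⅓
197*(P(h(F(5), R(1))) - 422) = 197*(⅓ - 422) = 197*(-1265/3) = -249205/3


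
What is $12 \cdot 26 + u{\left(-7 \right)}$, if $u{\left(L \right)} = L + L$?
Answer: $298$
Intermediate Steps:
$u{\left(L \right)} = 2 L$
$12 \cdot 26 + u{\left(-7 \right)} = 12 \cdot 26 + 2 \left(-7\right) = 312 - 14 = 298$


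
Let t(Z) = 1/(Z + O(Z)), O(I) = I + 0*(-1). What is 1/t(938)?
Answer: 1876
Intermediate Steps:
O(I) = I (O(I) = I + 0 = I)
t(Z) = 1/(2*Z) (t(Z) = 1/(Z + Z) = 1/(2*Z))
1/t(938) = 1/((½)/938) = 1/((½)*(1/938)) = 1/(1/1876) = 1876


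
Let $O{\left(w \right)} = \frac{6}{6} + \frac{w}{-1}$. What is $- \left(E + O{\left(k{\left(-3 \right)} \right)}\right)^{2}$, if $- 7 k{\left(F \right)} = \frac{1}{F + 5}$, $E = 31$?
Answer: $- \frac{201601}{196} \approx -1028.6$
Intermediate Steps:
$k{\left(F \right)} = - \frac{1}{7 \left(5 + F\right)}$ ($k{\left(F \right)} = - \frac{1}{7 \left(F + 5\right)} = - \frac{1}{7 \left(5 + F\right)}$)
$O{\left(w \right)} = 1 - w$ ($O{\left(w \right)} = 6 \cdot \frac{1}{6} + w \left(-1\right) = 1 - w$)
$- \left(E + O{\left(k{\left(-3 \right)} \right)}\right)^{2} = - \left(31 + \left(1 - - \frac{1}{35 + 7 \left(-3\right)}\right)\right)^{2} = - \left(31 + \left(1 - - \frac{1}{35 - 21}\right)\right)^{2} = - \left(31 + \left(1 - - \frac{1}{14}\right)\right)^{2} = - \left(31 + \left(1 + \frac{1}{14}\right)\right)^{2} = - \left(31 + \frac{15}{14}\right)^{2} = - \left(\frac{449}{14}\right)^{2} = \left(-1\right) \frac{201601}{196} = - \frac{201601}{196}$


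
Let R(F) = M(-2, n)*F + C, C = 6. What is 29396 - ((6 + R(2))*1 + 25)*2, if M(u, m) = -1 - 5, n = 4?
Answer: 29346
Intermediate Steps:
M(u, m) = -6
R(F) = 6 - 6*F (R(F) = -6*F + 6 = 6 - 6*F)
29396 - ((6 + R(2))*1 + 25)*2 = 29396 - ((6 + (6 - 6*2))*1 + 25)*2 = 29396 - ((6 + (6 - 12))*1 + 25)*2 = 29396 - ((6 - 6)*1 + 25)*2 = 29396 - (0*1 + 25)*2 = 29396 - (0 + 25)*2 = 29396 - 25*2 = 29396 - 1*50 = 29396 - 50 = 29346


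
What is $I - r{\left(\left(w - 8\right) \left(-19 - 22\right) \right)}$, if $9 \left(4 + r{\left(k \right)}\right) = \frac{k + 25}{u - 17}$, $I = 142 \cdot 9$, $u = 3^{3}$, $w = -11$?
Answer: $\frac{19096}{15} \approx 1273.1$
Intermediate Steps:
$u = 27$
$I = 1278$
$r{\left(k \right)} = - \frac{67}{18} + \frac{k}{90}$ ($r{\left(k \right)} = -4 + \frac{\left(k + 25\right) \frac{1}{27 - 17}}{9} = -4 + \frac{\left(25 + k\right) \frac{1}{10}}{9} = -4 + \frac{\frac{5}{2} + \frac{k}{10}}{9} = -4 + \left(\frac{5}{18} + \frac{k}{90}\right) = - \frac{67}{18} + \frac{k}{90}$)
$I - r{\left(\left(w - 8\right) \left(-19 - 22\right) \right)} = 1278 - \left(- \frac{67}{18} + \frac{\left(-11 - 8\right) \left(-19 - 22\right)}{90}\right) = 1278 - \left(- \frac{67}{18} + \frac{\left(-19\right) \left(-41\right)}{90}\right) = 1278 - \left(- \frac{67}{18} + \frac{1}{90} \cdot 779\right) = 1278 - \left(- \frac{67}{18} + \frac{779}{90}\right) = 1278 - \frac{74}{15} = \frac{19096}{15}$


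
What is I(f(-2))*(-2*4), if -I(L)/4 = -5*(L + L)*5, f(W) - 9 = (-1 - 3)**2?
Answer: -40000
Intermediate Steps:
f(W) = 25 (f(W) = 9 + (-1 - 3)**2 = 9 + (-4)**2 = 9 + 16 = 25)
I(L) = 200*L (I(L) = -4*(-5*(L + L))*5 = -4*(-10*L)*5 = -(-200)*L = 200*L)
I(f(-2))*(-2*4) = (200*25)*(-2*4) = 5000*(-8) = -40000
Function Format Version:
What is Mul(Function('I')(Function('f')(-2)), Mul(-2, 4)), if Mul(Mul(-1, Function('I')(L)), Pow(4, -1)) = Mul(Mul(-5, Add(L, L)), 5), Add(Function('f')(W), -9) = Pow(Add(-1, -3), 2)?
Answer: -40000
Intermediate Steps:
Function('f')(W) = 25 (Function('f')(W) = Add(9, Pow(Add(-1, -3), 2)) = Add(9, Pow(-4, 2)) = Add(9, 16) = 25)
Function('I')(L) = Mul(200, L) (Function('I')(L) = Mul(-4, Mul(Mul(-5, Add(L, L)), 5)) = Mul(-4, Mul(Mul(-5, Mul(2, L)), 5)) = Mul(-4, Mul(Mul(-10, L), 5)) = Mul(-4, Mul(-50, L)) = Mul(200, L))
Mul(Function('I')(Function('f')(-2)), Mul(-2, 4)) = Mul(Mul(200, 25), Mul(-2, 4)) = Mul(5000, -8) = -40000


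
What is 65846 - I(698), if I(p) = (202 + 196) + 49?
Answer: 65399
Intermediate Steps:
I(p) = 447 (I(p) = 398 + 49 = 447)
65846 - I(698) = 65846 - 1*447 = 65846 - 447 = 65399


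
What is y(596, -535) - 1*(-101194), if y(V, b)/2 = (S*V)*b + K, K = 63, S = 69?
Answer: -43901360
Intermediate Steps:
y(V, b) = 126 + 138*V*b (y(V, b) = 2*((69*V)*b + 63) = 2*(69*V*b + 63) = 2*(63 + 69*V*b) = 126 + 138*V*b)
y(596, -535) - 1*(-101194) = (126 + 138*596*(-535)) - 1*(-101194) = (126 - 44002680) + 101194 = -44002554 + 101194 = -43901360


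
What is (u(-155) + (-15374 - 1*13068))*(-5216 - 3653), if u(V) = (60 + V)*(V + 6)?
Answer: 126711403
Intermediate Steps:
u(V) = (6 + V)*(60 + V) (u(V) = (60 + V)*(6 + V) = (6 + V)*(60 + V))
(u(-155) + (-15374 - 1*13068))*(-5216 - 3653) = ((360 + (-155)**2 + 66*(-155)) + (-15374 - 1*13068))*(-5216 - 3653) = ((360 + 24025 - 10230) + (-15374 - 13068))*(-8869) = (14155 - 28442)*(-8869) = -14287*(-8869) = 126711403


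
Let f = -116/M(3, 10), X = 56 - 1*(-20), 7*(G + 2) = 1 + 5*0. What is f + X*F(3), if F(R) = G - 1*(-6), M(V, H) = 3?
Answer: 5800/21 ≈ 276.19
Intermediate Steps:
G = -13/7 (G = -2 + (1 + 5*0)/7 = -2 + (1 + 0)/7 = -2 + (⅐)*1 = -2 + ⅐ = -13/7 ≈ -1.8571)
X = 76 (X = 56 + 20 = 76)
f = -116/3 ≈ -38.667
F(R) = 29/7 (F(R) = -13/7 - 1*(-6) = -13/7 + 6 = 29/7)
f + X*F(3) = -116/3 + 76*(29/7) = -116/3 + 2204/7 = 5800/21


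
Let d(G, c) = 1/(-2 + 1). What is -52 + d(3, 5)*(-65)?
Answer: 13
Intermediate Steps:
d(G, c) = -1 (d(G, c) = 1/(-1) = -1)
-52 + d(3, 5)*(-65) = -52 - 1*(-65) = -52 + 65 = 13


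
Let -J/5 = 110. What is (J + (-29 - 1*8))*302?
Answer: -177274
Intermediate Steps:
J = -550 (J = -5*110 = -550)
(J + (-29 - 1*8))*302 = (-550 + (-29 - 1*8))*302 = (-550 + (-29 - 8))*302 = (-550 - 37)*302 = -587*302 = -177274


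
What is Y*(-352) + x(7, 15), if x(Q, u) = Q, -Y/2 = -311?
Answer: -218937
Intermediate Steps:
Y = 622 (Y = -2*(-311) = 622)
Y*(-352) + x(7, 15) = 622*(-352) + 7 = -218944 + 7 = -218937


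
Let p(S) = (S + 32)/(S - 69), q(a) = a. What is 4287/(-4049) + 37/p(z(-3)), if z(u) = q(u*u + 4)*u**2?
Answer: 6552261/603301 ≈ 10.861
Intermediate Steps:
z(u) = u**2*(4 + u**2) (z(u) = (u*u + 4)*u**2 = (u**2 + 4)*u**2 = (4 + u**2)*u**2 = u**2*(4 + u**2))
p(S) = (32 + S)/(-69 + S)
4287/(-4049) + 37/p(z(-3)) = 4287/(-4049) + 37/(((32 + (-3)**2*(4 + (-3)**2))/(-69 + (-3)**2*(4 + (-3)**2)))) = 4287*(-1/4049) + 37/(((32 + 9*(4 + 9))/(-69 + 9*(4 + 9)))) = -4287/4049 + 37/(((32 + 9*13)/(-69 + 9*13))) = -4287/4049 + 37/(((32 + 117)/(-69 + 117))) = -4287/4049 + 37/((149/48)) = -4287/4049 + 37/(((1/48)*149)) = -4287/4049 + 37/(149/48) = -4287/4049 + 37*(48/149) = -4287/4049 + 1776/149 = 6552261/603301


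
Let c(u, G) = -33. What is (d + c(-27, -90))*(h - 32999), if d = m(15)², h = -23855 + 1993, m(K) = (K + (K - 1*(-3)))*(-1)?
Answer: -57933216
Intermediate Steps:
m(K) = -3 - 2*K (m(K) = (K + (K + 3))*(-1) = (K + (3 + K))*(-1) = (3 + 2*K)*(-1) = -3 - 2*K)
h = -21862
d = 1089 (d = (-3 - 2*15)² = (-3 - 30)² = (-33)² = 1089)
(d + c(-27, -90))*(h - 32999) = (1089 - 33)*(-21862 - 32999) = 1056*(-54861) = -57933216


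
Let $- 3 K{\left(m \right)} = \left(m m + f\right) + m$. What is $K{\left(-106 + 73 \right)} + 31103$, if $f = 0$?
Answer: $30751$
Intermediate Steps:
$K{\left(m \right)} = - \frac{m}{3} - \frac{m^{2}}{3}$ ($K{\left(m \right)} = - \frac{\left(m m + 0\right) + m}{3} = - \frac{\left(m^{2} + 0\right) + m}{3} = - \frac{m^{2} + m}{3} = - \frac{m + m^{2}}{3} = - \frac{m}{3} - \frac{m^{2}}{3}$)
$K{\left(-106 + 73 \right)} + 31103 = \frac{\left(-106 + 73\right) \left(-1 - \left(-106 + 73\right)\right)}{3} + 31103 = \frac{1}{3} \left(-33\right) \left(-1 - -33\right) + 31103 = \frac{1}{3} \left(-33\right) \left(-1 + 33\right) + 31103 = \frac{1}{3} \left(-33\right) 32 + 31103 = -352 + 31103 = 30751$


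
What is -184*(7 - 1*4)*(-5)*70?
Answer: 193200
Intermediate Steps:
-184*(7 - 1*4)*(-5)*70 = -184*(7 - 4)*(-5)*70 = -552*(-5)*70 = -184*(-15)*70 = 2760*70 = 193200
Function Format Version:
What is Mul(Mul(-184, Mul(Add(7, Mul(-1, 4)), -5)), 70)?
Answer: 193200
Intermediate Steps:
Mul(Mul(-184, Mul(Add(7, Mul(-1, 4)), -5)), 70) = Mul(Mul(-184, Mul(Add(7, -4), -5)), 70) = Mul(Mul(-184, Mul(3, -5)), 70) = Mul(Mul(-184, -15), 70) = Mul(2760, 70) = 193200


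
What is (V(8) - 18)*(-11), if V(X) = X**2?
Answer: -506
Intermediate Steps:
(V(8) - 18)*(-11) = (8**2 - 18)*(-11) = (64 - 18)*(-11) = 46*(-11) = -506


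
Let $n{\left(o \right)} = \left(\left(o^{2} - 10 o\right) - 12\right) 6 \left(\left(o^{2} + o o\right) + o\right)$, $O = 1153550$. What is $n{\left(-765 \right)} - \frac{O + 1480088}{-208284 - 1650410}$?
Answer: $\frac{3866806318636165529}{929347} \approx 4.1608 \cdot 10^{12}$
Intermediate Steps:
$n{\left(o \right)} = \left(o + 2 o^{2}\right) \left(-72 - 60 o + 6 o^{2}\right)$ ($n{\left(o \right)} = \left(-12 + o^{2} - 10 o\right) 6 \left(\left(o^{2} + o^{2}\right) + o\right) = \left(-72 - 60 o + 6 o^{2}\right) \left(2 o^{2} + o\right) = \left(-72 - 60 o + 6 o^{2}\right) \left(o + 2 o^{2}\right) = \left(o + 2 o^{2}\right) \left(-72 - 60 o + 6 o^{2}\right)$)
$n{\left(-765 \right)} - \frac{O + 1480088}{-208284 - 1650410} = 6 \left(-765\right) \left(-12 - -26010 - 19 \left(-765\right)^{2} + 2 \left(-765\right)^{3}\right) - \frac{1153550 + 1480088}{-208284 - 1650410} = 6 \left(-765\right) \left(-12 + 26010 - 11119275 + 2 \left(-447697125\right)\right) - \frac{2633638}{-1858694} = 6 \left(-765\right) \left(-12 + 26010 - 11119275 - 895394250\right) - 2633638 \left(- \frac{1}{1858694}\right) = 6 \left(-765\right) \left(-906487527\right) - - \frac{1316819}{929347} = 4160777748930 + \frac{1316819}{929347} = \frac{3866806318636165529}{929347}$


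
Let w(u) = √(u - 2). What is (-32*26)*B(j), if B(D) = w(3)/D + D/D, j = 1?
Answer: -1664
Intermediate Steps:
w(u) = √(-2 + u)
B(D) = 1 + 1/D (B(D) = √(-2 + 3)/D + D/D = √1/D + 1 = 1/D + 1 = 1 + 1/D)
(-32*26)*B(j) = (-32*26)*((1 + 1)/1) = -832*2 = -1664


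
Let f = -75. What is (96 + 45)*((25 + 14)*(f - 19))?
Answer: -516906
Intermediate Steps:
(96 + 45)*((25 + 14)*(f - 19)) = (96 + 45)*((25 + 14)*(-75 - 19)) = 141*(39*(-94)) = 141*(-3666) = -516906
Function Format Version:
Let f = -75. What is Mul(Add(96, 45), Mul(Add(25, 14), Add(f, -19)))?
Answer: -516906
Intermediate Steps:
Mul(Add(96, 45), Mul(Add(25, 14), Add(f, -19))) = Mul(Add(96, 45), Mul(Add(25, 14), Add(-75, -19))) = Mul(141, Mul(39, -94)) = Mul(141, -3666) = -516906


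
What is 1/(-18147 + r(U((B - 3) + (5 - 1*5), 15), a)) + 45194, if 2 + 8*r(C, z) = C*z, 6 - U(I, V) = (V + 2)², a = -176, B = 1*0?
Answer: 2155075886/47685 ≈ 45194.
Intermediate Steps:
B = 0
U(I, V) = 6 - (2 + V)² (U(I, V) = 6 - (V + 2)² = 6 - (2 + V)²)
r(C, z) = -¼ + C*z/8 (r(C, z) = -¼ + (C*z)/8 = -¼ + C*z/8)
1/(-18147 + r(U((B - 3) + (5 - 1*5), 15), a)) + 45194 = 1/(-18147 + (-¼ + (⅛)*(6 - (2 + 15)²)*(-176))) + 45194 = 1/(-18147 + (-¼ + (⅛)*(6 - 1*17²)*(-176))) + 45194 = 1/(-18147 + (-¼ + (⅛)*(6 - 1*289)*(-176))) + 45194 = 1/(-18147 + (-¼ + (⅛)*(6 - 289)*(-176))) + 45194 = 1/(-18147 + (-¼ + (⅛)*(-283)*(-176))) + 45194 = 1/(-18147 + (-¼ + 6226)) + 45194 = 1/(-18147 + 24903/4) + 45194 = 1/(-47685/4) + 45194 = -4/47685 + 45194 = 2155075886/47685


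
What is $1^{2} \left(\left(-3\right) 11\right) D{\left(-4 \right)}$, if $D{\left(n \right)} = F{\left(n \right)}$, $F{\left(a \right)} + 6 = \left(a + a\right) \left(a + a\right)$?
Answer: $-1914$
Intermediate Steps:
$F{\left(a \right)} = -6 + 4 a^{2}$ ($F{\left(a \right)} = -6 + \left(a + a\right) \left(a + a\right) = -6 + 2 a 2 a = -6 + 4 a^{2}$)
$D{\left(n \right)} = -6 + 4 n^{2}$
$1^{2} \left(\left(-3\right) 11\right) D{\left(-4 \right)} = 1^{2} \left(\left(-3\right) 11\right) \left(-6 + 4 \left(-4\right)^{2}\right) = 1 \left(-33\right) \left(-6 + 4 \cdot 16\right) = - 33 \left(-6 + 64\right) = \left(-33\right) 58 = -1914$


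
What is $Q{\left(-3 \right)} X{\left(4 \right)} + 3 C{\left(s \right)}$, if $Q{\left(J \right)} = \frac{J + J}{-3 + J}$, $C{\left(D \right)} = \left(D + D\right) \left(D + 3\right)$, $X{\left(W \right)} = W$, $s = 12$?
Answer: $1084$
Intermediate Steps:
$C{\left(D \right)} = 2 D \left(3 + D\right)$
$Q{\left(J \right)} = \frac{2 J}{-3 + J}$
$Q{\left(-3 \right)} X{\left(4 \right)} + 3 C{\left(s \right)} = 2 \left(-3\right) \frac{1}{-3 - 3} \cdot 4 + 3 \cdot 2 \cdot 12 \left(3 + 12\right) = 2 \left(-3\right) \frac{1}{-6} \cdot 4 + 3 \cdot 2 \cdot 12 \cdot 15 = 2 \left(-3\right) \left(- \frac{1}{6}\right) 4 + 3 \cdot 360 = 1 \cdot 4 + 1080 = 4 + 1080 = 1084$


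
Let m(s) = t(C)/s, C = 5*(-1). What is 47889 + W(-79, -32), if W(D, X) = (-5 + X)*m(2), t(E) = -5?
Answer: 95963/2 ≈ 47982.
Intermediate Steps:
C = -5
m(s) = -5/s
W(D, X) = 25/2 - 5*X/2 (W(D, X) = (-5 + X)*(-5/2) = 25/2 - 5*X/2)
47889 + W(-79, -32) = 47889 + (25/2 - 5/2*(-32)) = 47889 + (25/2 + 80) = 47889 + 185/2 = 95963/2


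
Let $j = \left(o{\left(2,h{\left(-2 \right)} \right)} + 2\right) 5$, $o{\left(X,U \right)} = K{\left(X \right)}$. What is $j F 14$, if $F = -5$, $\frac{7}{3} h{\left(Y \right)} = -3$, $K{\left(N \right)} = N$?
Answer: $-1400$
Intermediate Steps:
$h{\left(Y \right)} = - \frac{9}{7}$ ($h{\left(Y \right)} = \frac{3}{7} \left(-3\right) = - \frac{9}{7}$)
$o{\left(X,U \right)} = X$
$j = 20$ ($j = \left(2 + 2\right) 5 = 4 \cdot 5 = 20$)
$j F 14 = 20 \left(-5\right) 14 = \left(-100\right) 14 = -1400$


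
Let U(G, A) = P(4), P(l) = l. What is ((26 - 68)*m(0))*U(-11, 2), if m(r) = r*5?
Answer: 0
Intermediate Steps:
m(r) = 5*r
U(G, A) = 4
((26 - 68)*m(0))*U(-11, 2) = ((26 - 68)*(5*0))*4 = -42*0*4 = 0*4 = 0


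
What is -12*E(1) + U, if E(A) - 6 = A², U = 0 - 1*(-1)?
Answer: -83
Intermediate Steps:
U = 1 (U = 0 + 1 = 1)
E(A) = 6 + A²
-12*E(1) + U = -12*(6 + 1²) + 1 = -12*(6 + 1) + 1 = -12*7 + 1 = -84 + 1 = -83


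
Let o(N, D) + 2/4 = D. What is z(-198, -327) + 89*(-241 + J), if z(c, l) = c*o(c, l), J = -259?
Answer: 20345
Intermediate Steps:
o(N, D) = -½ + D
z(c, l) = c*(-½ + l)
z(-198, -327) + 89*(-241 + J) = -198*(-½ - 327) + 89*(-241 - 259) = -198*(-655/2) + 89*(-500) = 64845 - 44500 = 20345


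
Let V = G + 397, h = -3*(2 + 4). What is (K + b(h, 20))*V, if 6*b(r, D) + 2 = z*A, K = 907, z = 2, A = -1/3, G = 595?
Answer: 8093728/9 ≈ 8.9930e+5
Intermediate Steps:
A = -⅓ (A = -1*⅓ = -⅓ ≈ -0.33333)
h = -18 (h = -3*6 = -18)
b(r, D) = -4/9 (b(r, D) = -⅓ + (2*(-⅓))/6 = -⅓ + (⅙)*(-⅔) = -⅓ - ⅑ = -4/9)
V = 992 (V = 595 + 397 = 992)
(K + b(h, 20))*V = (907 - 4/9)*992 = (8159/9)*992 = 8093728/9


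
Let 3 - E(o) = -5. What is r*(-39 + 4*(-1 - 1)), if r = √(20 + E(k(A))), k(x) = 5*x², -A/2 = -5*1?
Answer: -94*√7 ≈ -248.70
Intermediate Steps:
A = 10 (A = -(-10) = -2*(-5) = 10)
E(o) = 8 (E(o) = 3 - 1*(-5) = 3 + 5 = 8)
r = 2*√7 (r = √(20 + 8) = √28 = 2*√7 ≈ 5.2915)
r*(-39 + 4*(-1 - 1)) = (2*√7)*(-39 + 4*(-1 - 1)) = (2*√7)*(-39 + 4*(-2)) = (2*√7)*(-39 - 8) = (2*√7)*(-47) = -94*√7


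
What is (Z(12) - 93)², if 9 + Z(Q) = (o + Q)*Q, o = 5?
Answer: 10404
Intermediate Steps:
Z(Q) = -9 + Q*(5 + Q) (Z(Q) = -9 + (5 + Q)*Q = -9 + Q*(5 + Q))
(Z(12) - 93)² = ((-9 + 12² + 5*12) - 93)² = ((-9 + 144 + 60) - 93)² = (195 - 93)² = 102² = 10404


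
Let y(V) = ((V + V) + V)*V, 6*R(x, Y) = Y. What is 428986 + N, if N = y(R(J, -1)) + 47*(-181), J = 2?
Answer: 5045749/12 ≈ 4.2048e+5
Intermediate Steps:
R(x, Y) = Y/6
y(V) = 3*V² (y(V) = (2*V + V)*V = (3*V)*V = 3*V²)
N = -102083/12 (N = 3*((⅙)*(-1))² + 47*(-181) = 3*(-⅙)² - 8507 = 3*(1/36) - 8507 = 1/12 - 8507 = -102083/12 ≈ -8506.9)
428986 + N = 428986 - 102083/12 = 5045749/12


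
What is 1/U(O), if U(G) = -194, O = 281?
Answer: -1/194 ≈ -0.0051546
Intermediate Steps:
1/U(O) = 1/(-194) = -1/194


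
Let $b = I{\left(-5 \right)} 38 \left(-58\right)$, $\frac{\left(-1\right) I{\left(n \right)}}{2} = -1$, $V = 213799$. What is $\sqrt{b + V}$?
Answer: $13 \sqrt{1239} \approx 457.59$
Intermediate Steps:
$I{\left(n \right)} = 2$ ($I{\left(n \right)} = \left(-2\right) \left(-1\right) = 2$)
$b = -4408$ ($b = 2 \cdot 38 \left(-58\right) = 76 \left(-58\right) = -4408$)
$\sqrt{b + V} = \sqrt{-4408 + 213799} = \sqrt{209391} = 13 \sqrt{1239}$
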